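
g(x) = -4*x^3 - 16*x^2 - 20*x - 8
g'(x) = -12*x^2 - 32*x - 20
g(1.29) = -69.01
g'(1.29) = -81.25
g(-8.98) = 1777.96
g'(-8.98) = -700.32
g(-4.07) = 78.04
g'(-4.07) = -88.54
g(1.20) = -61.95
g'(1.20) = -75.68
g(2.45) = -211.86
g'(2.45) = -170.43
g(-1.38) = -0.36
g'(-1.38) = 1.31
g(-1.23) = -0.16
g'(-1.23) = 1.21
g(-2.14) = 0.73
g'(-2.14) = -6.48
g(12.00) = -9464.00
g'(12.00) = -2132.00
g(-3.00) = 16.00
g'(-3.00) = -32.00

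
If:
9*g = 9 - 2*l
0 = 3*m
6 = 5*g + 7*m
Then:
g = 6/5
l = -9/10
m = 0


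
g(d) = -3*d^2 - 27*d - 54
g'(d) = -6*d - 27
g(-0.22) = -48.21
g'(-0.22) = -25.68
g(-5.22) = 5.19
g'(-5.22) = 4.32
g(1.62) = -105.61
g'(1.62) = -36.72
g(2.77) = -151.81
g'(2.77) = -43.62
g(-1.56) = -19.18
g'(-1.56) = -17.64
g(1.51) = -101.61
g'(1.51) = -36.06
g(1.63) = -105.98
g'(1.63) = -36.78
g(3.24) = -172.97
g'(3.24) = -46.44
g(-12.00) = -162.00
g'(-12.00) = 45.00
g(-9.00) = -54.00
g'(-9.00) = 27.00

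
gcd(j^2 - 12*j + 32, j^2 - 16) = j - 4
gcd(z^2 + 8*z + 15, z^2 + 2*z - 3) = z + 3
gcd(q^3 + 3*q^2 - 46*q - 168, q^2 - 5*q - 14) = q - 7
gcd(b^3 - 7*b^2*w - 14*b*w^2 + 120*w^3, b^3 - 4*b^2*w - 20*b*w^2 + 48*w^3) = -b^2 + 2*b*w + 24*w^2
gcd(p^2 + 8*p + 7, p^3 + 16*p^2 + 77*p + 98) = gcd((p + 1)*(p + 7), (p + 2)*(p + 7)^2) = p + 7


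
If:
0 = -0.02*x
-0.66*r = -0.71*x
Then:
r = 0.00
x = 0.00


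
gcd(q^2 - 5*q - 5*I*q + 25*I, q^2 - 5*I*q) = q - 5*I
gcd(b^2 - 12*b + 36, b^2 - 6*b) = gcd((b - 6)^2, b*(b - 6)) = b - 6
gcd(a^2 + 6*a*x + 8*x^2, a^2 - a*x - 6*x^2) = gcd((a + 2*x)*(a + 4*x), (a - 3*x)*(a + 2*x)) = a + 2*x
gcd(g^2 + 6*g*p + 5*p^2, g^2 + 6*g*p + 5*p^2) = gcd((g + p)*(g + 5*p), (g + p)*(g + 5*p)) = g^2 + 6*g*p + 5*p^2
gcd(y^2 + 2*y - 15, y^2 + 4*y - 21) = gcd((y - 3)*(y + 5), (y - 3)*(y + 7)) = y - 3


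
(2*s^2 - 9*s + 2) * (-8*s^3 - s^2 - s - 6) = -16*s^5 + 70*s^4 - 9*s^3 - 5*s^2 + 52*s - 12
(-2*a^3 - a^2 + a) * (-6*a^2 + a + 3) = 12*a^5 + 4*a^4 - 13*a^3 - 2*a^2 + 3*a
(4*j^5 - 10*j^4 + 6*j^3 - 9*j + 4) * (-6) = -24*j^5 + 60*j^4 - 36*j^3 + 54*j - 24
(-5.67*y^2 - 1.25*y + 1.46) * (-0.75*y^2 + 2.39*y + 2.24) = 4.2525*y^4 - 12.6138*y^3 - 16.7833*y^2 + 0.6894*y + 3.2704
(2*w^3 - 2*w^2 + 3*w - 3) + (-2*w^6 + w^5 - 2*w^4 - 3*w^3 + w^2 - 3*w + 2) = -2*w^6 + w^5 - 2*w^4 - w^3 - w^2 - 1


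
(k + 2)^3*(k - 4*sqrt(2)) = k^4 - 4*sqrt(2)*k^3 + 6*k^3 - 24*sqrt(2)*k^2 + 12*k^2 - 48*sqrt(2)*k + 8*k - 32*sqrt(2)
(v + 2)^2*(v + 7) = v^3 + 11*v^2 + 32*v + 28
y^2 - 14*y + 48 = (y - 8)*(y - 6)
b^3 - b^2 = b^2*(b - 1)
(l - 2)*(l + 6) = l^2 + 4*l - 12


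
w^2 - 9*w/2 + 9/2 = (w - 3)*(w - 3/2)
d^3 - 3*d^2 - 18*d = d*(d - 6)*(d + 3)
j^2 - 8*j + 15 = (j - 5)*(j - 3)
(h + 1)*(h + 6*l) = h^2 + 6*h*l + h + 6*l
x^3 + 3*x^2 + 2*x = x*(x + 1)*(x + 2)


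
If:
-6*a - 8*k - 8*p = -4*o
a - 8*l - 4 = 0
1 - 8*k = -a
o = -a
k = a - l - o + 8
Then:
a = -67/14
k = -53/112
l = -123/112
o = 67/14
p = 723/112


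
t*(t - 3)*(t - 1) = t^3 - 4*t^2 + 3*t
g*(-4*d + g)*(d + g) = -4*d^2*g - 3*d*g^2 + g^3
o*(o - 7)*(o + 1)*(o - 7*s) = o^4 - 7*o^3*s - 6*o^3 + 42*o^2*s - 7*o^2 + 49*o*s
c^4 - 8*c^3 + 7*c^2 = c^2*(c - 7)*(c - 1)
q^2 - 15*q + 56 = (q - 8)*(q - 7)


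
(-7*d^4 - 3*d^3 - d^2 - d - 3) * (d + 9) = -7*d^5 - 66*d^4 - 28*d^3 - 10*d^2 - 12*d - 27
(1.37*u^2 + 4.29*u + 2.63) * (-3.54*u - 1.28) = -4.8498*u^3 - 16.9402*u^2 - 14.8014*u - 3.3664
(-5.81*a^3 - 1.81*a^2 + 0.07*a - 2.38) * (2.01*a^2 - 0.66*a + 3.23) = -11.6781*a^5 + 0.1965*a^4 - 17.431*a^3 - 10.6763*a^2 + 1.7969*a - 7.6874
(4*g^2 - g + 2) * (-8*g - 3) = -32*g^3 - 4*g^2 - 13*g - 6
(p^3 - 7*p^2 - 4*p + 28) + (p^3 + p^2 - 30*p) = 2*p^3 - 6*p^2 - 34*p + 28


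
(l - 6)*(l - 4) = l^2 - 10*l + 24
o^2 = o^2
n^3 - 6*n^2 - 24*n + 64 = (n - 8)*(n - 2)*(n + 4)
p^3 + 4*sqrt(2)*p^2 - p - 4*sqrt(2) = (p - 1)*(p + 1)*(p + 4*sqrt(2))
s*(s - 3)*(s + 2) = s^3 - s^2 - 6*s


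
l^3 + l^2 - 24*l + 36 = (l - 3)*(l - 2)*(l + 6)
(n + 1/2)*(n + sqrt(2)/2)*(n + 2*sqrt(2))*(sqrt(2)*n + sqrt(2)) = sqrt(2)*n^4 + 3*sqrt(2)*n^3/2 + 5*n^3 + 5*sqrt(2)*n^2/2 + 15*n^2/2 + 5*n/2 + 3*sqrt(2)*n + sqrt(2)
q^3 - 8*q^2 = q^2*(q - 8)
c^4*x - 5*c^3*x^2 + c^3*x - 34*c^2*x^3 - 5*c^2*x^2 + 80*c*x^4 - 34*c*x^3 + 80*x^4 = (c - 8*x)*(c - 2*x)*(c + 5*x)*(c*x + x)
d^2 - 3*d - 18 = (d - 6)*(d + 3)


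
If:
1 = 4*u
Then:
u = 1/4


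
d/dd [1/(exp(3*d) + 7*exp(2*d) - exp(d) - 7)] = (-3*exp(2*d) - 14*exp(d) + 1)*exp(d)/(exp(3*d) + 7*exp(2*d) - exp(d) - 7)^2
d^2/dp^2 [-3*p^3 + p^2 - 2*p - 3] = 2 - 18*p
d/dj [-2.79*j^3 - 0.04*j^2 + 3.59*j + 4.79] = -8.37*j^2 - 0.08*j + 3.59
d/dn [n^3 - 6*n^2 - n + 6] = 3*n^2 - 12*n - 1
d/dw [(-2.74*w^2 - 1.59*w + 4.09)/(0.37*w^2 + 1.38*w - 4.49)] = (-3.1929*w^2 + 21.5786*w + 1.4949)/(0.1369*w^4 + 1.0212*w^3 - 1.4182*w^2 - 12.3924*w + 20.1601)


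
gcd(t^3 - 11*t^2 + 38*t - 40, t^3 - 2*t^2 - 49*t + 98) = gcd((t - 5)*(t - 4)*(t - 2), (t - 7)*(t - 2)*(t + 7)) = t - 2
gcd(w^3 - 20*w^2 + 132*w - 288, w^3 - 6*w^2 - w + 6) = w - 6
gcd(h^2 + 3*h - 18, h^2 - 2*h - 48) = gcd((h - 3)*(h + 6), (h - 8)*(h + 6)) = h + 6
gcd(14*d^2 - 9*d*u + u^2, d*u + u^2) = 1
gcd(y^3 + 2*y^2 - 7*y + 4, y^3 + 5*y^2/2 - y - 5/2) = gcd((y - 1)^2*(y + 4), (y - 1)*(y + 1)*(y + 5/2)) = y - 1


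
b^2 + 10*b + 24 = (b + 4)*(b + 6)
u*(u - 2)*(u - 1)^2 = u^4 - 4*u^3 + 5*u^2 - 2*u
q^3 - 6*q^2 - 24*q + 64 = (q - 8)*(q - 2)*(q + 4)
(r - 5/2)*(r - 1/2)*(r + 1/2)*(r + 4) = r^4 + 3*r^3/2 - 41*r^2/4 - 3*r/8 + 5/2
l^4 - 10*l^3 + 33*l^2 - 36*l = l*(l - 4)*(l - 3)^2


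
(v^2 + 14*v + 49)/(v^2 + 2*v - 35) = (v + 7)/(v - 5)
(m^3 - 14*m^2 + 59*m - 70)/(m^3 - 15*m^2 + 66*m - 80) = (m - 7)/(m - 8)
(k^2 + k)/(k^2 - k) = (k + 1)/(k - 1)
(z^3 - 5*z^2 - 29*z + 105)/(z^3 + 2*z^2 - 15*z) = (z - 7)/z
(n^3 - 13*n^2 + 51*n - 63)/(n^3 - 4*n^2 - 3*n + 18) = (n - 7)/(n + 2)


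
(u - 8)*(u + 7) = u^2 - u - 56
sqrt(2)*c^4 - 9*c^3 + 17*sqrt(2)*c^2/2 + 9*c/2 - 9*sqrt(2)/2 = (c - 3*sqrt(2))*(c - 3*sqrt(2)/2)*(c - sqrt(2)/2)*(sqrt(2)*c + 1)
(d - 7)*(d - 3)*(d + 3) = d^3 - 7*d^2 - 9*d + 63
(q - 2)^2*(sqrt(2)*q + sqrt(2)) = sqrt(2)*q^3 - 3*sqrt(2)*q^2 + 4*sqrt(2)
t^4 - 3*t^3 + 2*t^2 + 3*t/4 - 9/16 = (t - 3/2)^2*(t - 1/2)*(t + 1/2)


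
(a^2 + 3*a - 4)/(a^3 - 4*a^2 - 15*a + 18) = (a + 4)/(a^2 - 3*a - 18)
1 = 1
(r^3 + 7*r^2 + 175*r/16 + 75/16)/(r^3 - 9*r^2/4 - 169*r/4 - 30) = (r + 5/4)/(r - 8)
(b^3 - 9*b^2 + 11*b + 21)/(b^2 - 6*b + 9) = (b^2 - 6*b - 7)/(b - 3)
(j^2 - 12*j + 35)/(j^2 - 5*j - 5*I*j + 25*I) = (j - 7)/(j - 5*I)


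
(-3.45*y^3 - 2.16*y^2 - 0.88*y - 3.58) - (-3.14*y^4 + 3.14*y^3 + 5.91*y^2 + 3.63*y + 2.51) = 3.14*y^4 - 6.59*y^3 - 8.07*y^2 - 4.51*y - 6.09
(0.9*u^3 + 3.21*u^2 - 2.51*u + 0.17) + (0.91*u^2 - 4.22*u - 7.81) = 0.9*u^3 + 4.12*u^2 - 6.73*u - 7.64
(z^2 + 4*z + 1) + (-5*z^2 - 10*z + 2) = -4*z^2 - 6*z + 3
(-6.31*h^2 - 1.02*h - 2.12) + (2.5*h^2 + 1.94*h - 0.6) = -3.81*h^2 + 0.92*h - 2.72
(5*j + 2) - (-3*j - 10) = 8*j + 12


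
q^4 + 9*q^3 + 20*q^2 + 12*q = q*(q + 1)*(q + 2)*(q + 6)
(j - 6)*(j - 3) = j^2 - 9*j + 18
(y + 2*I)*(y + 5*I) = y^2 + 7*I*y - 10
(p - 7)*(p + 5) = p^2 - 2*p - 35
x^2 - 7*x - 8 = (x - 8)*(x + 1)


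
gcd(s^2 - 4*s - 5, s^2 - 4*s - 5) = s^2 - 4*s - 5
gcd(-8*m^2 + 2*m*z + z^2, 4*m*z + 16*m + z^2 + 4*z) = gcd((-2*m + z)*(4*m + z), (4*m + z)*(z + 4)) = 4*m + z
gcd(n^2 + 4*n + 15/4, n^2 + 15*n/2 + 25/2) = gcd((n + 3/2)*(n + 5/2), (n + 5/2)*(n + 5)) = n + 5/2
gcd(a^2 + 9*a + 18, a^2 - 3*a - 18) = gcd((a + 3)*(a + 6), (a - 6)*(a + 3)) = a + 3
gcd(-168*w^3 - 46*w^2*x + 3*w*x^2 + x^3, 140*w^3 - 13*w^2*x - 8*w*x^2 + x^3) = -28*w^2 - 3*w*x + x^2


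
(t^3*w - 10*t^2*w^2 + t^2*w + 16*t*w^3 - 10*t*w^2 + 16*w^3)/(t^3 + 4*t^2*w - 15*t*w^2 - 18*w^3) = w*(t^3 - 10*t^2*w + t^2 + 16*t*w^2 - 10*t*w + 16*w^2)/(t^3 + 4*t^2*w - 15*t*w^2 - 18*w^3)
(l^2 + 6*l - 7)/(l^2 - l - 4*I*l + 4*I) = (l + 7)/(l - 4*I)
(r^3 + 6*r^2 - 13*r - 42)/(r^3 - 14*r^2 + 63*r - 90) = (r^2 + 9*r + 14)/(r^2 - 11*r + 30)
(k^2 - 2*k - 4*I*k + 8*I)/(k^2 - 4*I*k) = (k - 2)/k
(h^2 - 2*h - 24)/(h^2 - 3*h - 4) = (-h^2 + 2*h + 24)/(-h^2 + 3*h + 4)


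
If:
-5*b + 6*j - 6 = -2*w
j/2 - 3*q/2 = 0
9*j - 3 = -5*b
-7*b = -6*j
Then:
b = 6/31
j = 7/31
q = 7/93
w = 87/31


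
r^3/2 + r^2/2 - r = r*(r/2 + 1)*(r - 1)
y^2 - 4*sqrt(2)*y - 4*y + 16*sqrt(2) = (y - 4)*(y - 4*sqrt(2))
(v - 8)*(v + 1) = v^2 - 7*v - 8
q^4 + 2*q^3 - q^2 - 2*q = q*(q - 1)*(q + 1)*(q + 2)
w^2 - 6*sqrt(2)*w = w*(w - 6*sqrt(2))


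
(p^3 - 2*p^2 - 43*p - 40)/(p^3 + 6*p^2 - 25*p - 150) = (p^2 - 7*p - 8)/(p^2 + p - 30)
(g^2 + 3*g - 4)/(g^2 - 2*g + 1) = (g + 4)/(g - 1)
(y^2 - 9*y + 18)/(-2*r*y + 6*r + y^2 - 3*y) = (y - 6)/(-2*r + y)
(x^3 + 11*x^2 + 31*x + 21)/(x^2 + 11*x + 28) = (x^2 + 4*x + 3)/(x + 4)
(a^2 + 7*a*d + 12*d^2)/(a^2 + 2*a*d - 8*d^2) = (a + 3*d)/(a - 2*d)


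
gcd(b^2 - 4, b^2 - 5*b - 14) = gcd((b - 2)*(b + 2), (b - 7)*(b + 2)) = b + 2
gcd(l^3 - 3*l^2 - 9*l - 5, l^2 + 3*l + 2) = l + 1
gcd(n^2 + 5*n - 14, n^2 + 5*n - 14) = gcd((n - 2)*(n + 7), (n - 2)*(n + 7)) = n^2 + 5*n - 14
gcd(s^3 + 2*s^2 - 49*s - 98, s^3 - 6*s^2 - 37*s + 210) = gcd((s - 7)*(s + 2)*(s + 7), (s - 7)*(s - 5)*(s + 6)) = s - 7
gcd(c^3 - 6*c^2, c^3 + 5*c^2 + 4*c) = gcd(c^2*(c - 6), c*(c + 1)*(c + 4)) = c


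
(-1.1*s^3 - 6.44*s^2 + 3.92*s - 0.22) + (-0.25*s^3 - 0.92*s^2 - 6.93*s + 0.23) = -1.35*s^3 - 7.36*s^2 - 3.01*s + 0.01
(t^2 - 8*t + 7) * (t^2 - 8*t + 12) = t^4 - 16*t^3 + 83*t^2 - 152*t + 84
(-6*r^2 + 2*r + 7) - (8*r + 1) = -6*r^2 - 6*r + 6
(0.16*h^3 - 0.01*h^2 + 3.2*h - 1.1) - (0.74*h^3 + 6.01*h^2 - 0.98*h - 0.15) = -0.58*h^3 - 6.02*h^2 + 4.18*h - 0.95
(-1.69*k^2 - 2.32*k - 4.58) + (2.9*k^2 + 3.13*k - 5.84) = 1.21*k^2 + 0.81*k - 10.42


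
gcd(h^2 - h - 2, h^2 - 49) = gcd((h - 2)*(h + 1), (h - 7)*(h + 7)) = 1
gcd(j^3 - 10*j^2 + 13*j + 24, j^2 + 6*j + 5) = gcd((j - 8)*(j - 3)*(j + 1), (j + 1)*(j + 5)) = j + 1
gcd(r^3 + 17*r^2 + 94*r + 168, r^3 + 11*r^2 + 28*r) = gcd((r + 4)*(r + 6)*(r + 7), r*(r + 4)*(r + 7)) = r^2 + 11*r + 28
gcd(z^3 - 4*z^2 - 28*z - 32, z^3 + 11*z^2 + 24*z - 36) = 1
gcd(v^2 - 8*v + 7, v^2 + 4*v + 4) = 1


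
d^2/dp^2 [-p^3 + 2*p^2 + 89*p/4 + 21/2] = 4 - 6*p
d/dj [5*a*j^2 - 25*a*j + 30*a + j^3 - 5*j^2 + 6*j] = 10*a*j - 25*a + 3*j^2 - 10*j + 6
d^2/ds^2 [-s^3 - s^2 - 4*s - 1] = -6*s - 2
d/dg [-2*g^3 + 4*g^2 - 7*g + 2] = -6*g^2 + 8*g - 7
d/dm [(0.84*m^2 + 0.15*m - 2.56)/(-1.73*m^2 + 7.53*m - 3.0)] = (6.5847*m^2 - 13.8976*m + 18.8268)/(2.9929*m^4 - 26.0538*m^3 + 67.0809*m^2 - 45.18*m + 9.0)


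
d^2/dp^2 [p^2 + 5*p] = 2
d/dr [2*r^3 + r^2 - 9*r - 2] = 6*r^2 + 2*r - 9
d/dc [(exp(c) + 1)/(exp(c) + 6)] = 5*exp(c)/(exp(c) + 6)^2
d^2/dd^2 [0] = 0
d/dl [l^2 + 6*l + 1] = 2*l + 6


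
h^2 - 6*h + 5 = (h - 5)*(h - 1)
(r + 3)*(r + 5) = r^2 + 8*r + 15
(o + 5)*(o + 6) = o^2 + 11*o + 30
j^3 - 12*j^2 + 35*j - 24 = (j - 8)*(j - 3)*(j - 1)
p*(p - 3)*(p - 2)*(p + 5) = p^4 - 19*p^2 + 30*p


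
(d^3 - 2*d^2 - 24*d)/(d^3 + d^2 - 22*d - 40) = d*(d - 6)/(d^2 - 3*d - 10)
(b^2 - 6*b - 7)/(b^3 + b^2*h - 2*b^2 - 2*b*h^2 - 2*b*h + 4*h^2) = (b^2 - 6*b - 7)/(b^3 + b^2*h - 2*b^2 - 2*b*h^2 - 2*b*h + 4*h^2)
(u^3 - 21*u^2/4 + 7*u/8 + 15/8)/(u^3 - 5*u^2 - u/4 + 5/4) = (4*u - 3)/(2*(2*u - 1))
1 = 1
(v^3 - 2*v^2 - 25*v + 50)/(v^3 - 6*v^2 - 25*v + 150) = (v - 2)/(v - 6)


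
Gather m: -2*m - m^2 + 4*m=-m^2 + 2*m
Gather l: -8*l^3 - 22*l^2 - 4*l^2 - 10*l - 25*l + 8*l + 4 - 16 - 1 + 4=-8*l^3 - 26*l^2 - 27*l - 9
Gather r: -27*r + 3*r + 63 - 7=56 - 24*r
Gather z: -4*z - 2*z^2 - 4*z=-2*z^2 - 8*z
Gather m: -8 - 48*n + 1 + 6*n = -42*n - 7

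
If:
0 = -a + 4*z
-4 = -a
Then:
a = 4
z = 1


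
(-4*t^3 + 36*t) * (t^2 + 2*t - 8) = -4*t^5 - 8*t^4 + 68*t^3 + 72*t^2 - 288*t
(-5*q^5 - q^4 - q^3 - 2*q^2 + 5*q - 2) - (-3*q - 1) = -5*q^5 - q^4 - q^3 - 2*q^2 + 8*q - 1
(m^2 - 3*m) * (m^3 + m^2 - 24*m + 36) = m^5 - 2*m^4 - 27*m^3 + 108*m^2 - 108*m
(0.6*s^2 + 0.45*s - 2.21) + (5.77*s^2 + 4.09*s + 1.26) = 6.37*s^2 + 4.54*s - 0.95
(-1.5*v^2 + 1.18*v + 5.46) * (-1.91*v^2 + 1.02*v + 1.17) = 2.865*v^4 - 3.7838*v^3 - 10.98*v^2 + 6.9498*v + 6.3882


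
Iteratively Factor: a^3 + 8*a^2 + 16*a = (a + 4)*(a^2 + 4*a) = (a + 4)^2*(a)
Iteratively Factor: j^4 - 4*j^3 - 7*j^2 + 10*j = (j)*(j^3 - 4*j^2 - 7*j + 10) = j*(j - 1)*(j^2 - 3*j - 10) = j*(j - 5)*(j - 1)*(j + 2)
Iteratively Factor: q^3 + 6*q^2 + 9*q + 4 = (q + 1)*(q^2 + 5*q + 4) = (q + 1)*(q + 4)*(q + 1)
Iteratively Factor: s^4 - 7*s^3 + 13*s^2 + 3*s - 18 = (s - 3)*(s^3 - 4*s^2 + s + 6) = (s - 3)^2*(s^2 - s - 2) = (s - 3)^2*(s + 1)*(s - 2)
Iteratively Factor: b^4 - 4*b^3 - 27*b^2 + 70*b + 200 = (b - 5)*(b^3 + b^2 - 22*b - 40) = (b - 5)*(b + 2)*(b^2 - b - 20) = (b - 5)^2*(b + 2)*(b + 4)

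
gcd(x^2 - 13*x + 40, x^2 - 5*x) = x - 5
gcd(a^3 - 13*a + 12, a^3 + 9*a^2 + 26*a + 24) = a + 4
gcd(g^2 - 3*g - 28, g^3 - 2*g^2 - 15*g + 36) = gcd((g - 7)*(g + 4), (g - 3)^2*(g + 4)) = g + 4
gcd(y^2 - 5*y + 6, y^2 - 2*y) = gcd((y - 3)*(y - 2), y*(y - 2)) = y - 2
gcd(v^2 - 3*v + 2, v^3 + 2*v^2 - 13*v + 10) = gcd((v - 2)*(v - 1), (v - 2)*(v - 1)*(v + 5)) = v^2 - 3*v + 2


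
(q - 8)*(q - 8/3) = q^2 - 32*q/3 + 64/3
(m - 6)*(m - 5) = m^2 - 11*m + 30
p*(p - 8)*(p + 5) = p^3 - 3*p^2 - 40*p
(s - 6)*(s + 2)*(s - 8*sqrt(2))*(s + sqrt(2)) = s^4 - 7*sqrt(2)*s^3 - 4*s^3 - 28*s^2 + 28*sqrt(2)*s^2 + 64*s + 84*sqrt(2)*s + 192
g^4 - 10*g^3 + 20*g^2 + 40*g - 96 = (g - 6)*(g - 4)*(g - 2)*(g + 2)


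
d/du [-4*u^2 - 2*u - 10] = -8*u - 2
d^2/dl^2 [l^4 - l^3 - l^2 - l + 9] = 12*l^2 - 6*l - 2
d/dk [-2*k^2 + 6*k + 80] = 6 - 4*k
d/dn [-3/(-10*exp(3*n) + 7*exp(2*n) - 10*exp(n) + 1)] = (-90*exp(2*n) + 42*exp(n) - 30)*exp(n)/(10*exp(3*n) - 7*exp(2*n) + 10*exp(n) - 1)^2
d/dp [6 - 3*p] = -3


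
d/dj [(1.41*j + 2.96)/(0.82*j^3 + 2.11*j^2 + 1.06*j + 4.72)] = (-2.3124*j^3 - 10.2567*j^2 - 12.4912*j + 3.5176)/(0.6724*j^6 + 3.4604*j^5 + 6.1905*j^4 + 12.214*j^3 + 21.042*j^2 + 10.0064*j + 22.2784)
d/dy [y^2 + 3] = 2*y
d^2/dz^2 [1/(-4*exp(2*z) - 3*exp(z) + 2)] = (-2*(8*exp(z) + 3)^2*exp(z) + (16*exp(z) + 3)*(4*exp(2*z) + 3*exp(z) - 2))*exp(z)/(4*exp(2*z) + 3*exp(z) - 2)^3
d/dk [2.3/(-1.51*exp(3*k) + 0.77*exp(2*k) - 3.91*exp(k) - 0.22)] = (10.419*exp(2*k) - 3.542*exp(k) + 8.993)*exp(k)/(1.51*exp(3*k) - 0.77*exp(2*k) + 3.91*exp(k) + 0.22)^2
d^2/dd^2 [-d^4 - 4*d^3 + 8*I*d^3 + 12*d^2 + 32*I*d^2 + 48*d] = -12*d^2 + d*(-24 + 48*I) + 24 + 64*I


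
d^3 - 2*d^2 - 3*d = d*(d - 3)*(d + 1)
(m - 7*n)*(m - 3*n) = m^2 - 10*m*n + 21*n^2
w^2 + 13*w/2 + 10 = (w + 5/2)*(w + 4)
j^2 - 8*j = j*(j - 8)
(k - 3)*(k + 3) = k^2 - 9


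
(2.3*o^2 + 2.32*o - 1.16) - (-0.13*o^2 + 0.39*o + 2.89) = 2.43*o^2 + 1.93*o - 4.05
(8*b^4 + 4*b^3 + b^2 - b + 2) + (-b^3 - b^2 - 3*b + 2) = 8*b^4 + 3*b^3 - 4*b + 4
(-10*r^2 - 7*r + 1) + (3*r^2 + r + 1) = -7*r^2 - 6*r + 2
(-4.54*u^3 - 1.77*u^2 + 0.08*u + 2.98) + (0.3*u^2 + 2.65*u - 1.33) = -4.54*u^3 - 1.47*u^2 + 2.73*u + 1.65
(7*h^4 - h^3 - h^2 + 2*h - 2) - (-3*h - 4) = 7*h^4 - h^3 - h^2 + 5*h + 2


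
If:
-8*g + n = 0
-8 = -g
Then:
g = 8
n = 64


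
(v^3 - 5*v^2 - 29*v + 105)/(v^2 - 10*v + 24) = (v^3 - 5*v^2 - 29*v + 105)/(v^2 - 10*v + 24)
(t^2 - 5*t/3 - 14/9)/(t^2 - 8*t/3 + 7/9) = (3*t + 2)/(3*t - 1)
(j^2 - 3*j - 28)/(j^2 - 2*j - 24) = (j - 7)/(j - 6)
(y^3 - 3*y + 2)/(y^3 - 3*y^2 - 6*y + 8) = (y - 1)/(y - 4)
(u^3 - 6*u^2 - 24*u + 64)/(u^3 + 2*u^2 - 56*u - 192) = (u - 2)/(u + 6)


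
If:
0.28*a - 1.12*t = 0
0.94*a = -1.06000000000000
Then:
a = -1.13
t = -0.28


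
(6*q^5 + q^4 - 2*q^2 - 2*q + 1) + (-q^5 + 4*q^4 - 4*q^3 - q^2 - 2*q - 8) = 5*q^5 + 5*q^4 - 4*q^3 - 3*q^2 - 4*q - 7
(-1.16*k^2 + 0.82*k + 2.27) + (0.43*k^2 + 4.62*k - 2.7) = -0.73*k^2 + 5.44*k - 0.43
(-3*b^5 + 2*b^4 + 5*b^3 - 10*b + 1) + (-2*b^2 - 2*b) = -3*b^5 + 2*b^4 + 5*b^3 - 2*b^2 - 12*b + 1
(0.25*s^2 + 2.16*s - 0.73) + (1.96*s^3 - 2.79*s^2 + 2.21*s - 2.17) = 1.96*s^3 - 2.54*s^2 + 4.37*s - 2.9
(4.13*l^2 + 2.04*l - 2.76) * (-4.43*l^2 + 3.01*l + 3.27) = -18.2959*l^4 + 3.3941*l^3 + 31.8723*l^2 - 1.6368*l - 9.0252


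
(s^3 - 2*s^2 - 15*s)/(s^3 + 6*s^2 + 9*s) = (s - 5)/(s + 3)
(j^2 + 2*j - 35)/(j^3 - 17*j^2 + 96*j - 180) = (j + 7)/(j^2 - 12*j + 36)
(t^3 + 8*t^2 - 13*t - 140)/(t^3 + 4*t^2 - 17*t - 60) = (t + 7)/(t + 3)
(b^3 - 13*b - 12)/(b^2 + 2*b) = (b^3 - 13*b - 12)/(b*(b + 2))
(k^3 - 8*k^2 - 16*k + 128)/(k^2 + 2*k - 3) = (k^3 - 8*k^2 - 16*k + 128)/(k^2 + 2*k - 3)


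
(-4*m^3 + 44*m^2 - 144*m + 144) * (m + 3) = -4*m^4 + 32*m^3 - 12*m^2 - 288*m + 432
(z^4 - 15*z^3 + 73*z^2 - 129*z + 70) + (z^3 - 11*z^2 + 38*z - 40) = z^4 - 14*z^3 + 62*z^2 - 91*z + 30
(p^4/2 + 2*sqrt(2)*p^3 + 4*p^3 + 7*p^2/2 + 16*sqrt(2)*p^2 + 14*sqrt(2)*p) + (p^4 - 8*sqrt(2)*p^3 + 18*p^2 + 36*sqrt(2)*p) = 3*p^4/2 - 6*sqrt(2)*p^3 + 4*p^3 + 43*p^2/2 + 16*sqrt(2)*p^2 + 50*sqrt(2)*p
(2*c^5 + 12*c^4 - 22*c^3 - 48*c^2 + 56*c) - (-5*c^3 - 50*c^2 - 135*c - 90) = 2*c^5 + 12*c^4 - 17*c^3 + 2*c^2 + 191*c + 90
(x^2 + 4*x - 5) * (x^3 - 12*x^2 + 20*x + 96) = x^5 - 8*x^4 - 33*x^3 + 236*x^2 + 284*x - 480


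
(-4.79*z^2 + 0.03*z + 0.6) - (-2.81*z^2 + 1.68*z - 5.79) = -1.98*z^2 - 1.65*z + 6.39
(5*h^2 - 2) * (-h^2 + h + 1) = -5*h^4 + 5*h^3 + 7*h^2 - 2*h - 2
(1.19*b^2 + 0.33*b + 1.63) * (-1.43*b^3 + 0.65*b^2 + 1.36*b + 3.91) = -1.7017*b^5 + 0.3016*b^4 - 0.498*b^3 + 6.1612*b^2 + 3.5071*b + 6.3733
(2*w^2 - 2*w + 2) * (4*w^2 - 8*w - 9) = 8*w^4 - 24*w^3 + 6*w^2 + 2*w - 18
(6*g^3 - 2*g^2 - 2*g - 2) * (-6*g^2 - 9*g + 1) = -36*g^5 - 42*g^4 + 36*g^3 + 28*g^2 + 16*g - 2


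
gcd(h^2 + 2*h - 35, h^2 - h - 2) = 1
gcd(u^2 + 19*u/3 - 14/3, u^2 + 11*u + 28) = u + 7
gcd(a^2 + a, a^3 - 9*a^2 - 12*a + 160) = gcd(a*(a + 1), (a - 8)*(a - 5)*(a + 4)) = 1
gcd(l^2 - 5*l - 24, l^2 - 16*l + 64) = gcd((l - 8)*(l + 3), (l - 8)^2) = l - 8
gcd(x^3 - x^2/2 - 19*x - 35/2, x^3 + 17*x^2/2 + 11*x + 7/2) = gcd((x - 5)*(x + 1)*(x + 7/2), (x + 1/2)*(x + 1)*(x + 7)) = x + 1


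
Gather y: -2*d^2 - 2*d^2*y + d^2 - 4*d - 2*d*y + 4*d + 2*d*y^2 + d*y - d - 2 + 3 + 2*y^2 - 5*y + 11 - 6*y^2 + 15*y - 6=-d^2 - d + y^2*(2*d - 4) + y*(-2*d^2 - d + 10) + 6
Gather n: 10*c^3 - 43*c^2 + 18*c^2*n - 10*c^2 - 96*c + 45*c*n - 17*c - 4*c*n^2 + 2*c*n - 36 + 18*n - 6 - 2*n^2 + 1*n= 10*c^3 - 53*c^2 - 113*c + n^2*(-4*c - 2) + n*(18*c^2 + 47*c + 19) - 42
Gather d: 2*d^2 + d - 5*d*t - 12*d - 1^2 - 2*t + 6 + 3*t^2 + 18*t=2*d^2 + d*(-5*t - 11) + 3*t^2 + 16*t + 5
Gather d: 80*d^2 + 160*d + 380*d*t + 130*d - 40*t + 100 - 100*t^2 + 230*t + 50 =80*d^2 + d*(380*t + 290) - 100*t^2 + 190*t + 150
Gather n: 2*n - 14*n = -12*n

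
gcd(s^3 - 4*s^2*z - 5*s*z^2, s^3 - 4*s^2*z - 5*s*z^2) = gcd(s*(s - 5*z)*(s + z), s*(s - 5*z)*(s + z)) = -s^3 + 4*s^2*z + 5*s*z^2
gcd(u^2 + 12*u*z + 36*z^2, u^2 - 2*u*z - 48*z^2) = u + 6*z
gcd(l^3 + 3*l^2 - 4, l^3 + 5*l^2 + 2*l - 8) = l^2 + l - 2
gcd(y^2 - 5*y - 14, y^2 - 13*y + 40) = 1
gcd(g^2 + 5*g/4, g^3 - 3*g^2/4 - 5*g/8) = g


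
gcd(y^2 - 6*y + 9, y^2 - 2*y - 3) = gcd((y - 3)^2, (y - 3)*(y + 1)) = y - 3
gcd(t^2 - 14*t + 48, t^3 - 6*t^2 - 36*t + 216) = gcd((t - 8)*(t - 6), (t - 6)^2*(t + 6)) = t - 6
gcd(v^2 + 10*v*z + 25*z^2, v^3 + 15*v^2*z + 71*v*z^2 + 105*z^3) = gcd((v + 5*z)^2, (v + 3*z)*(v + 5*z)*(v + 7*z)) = v + 5*z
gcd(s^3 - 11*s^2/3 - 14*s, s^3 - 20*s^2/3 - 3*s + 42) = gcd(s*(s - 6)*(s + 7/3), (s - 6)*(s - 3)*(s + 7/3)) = s^2 - 11*s/3 - 14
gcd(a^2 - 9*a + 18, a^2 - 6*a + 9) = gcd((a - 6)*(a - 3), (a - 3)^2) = a - 3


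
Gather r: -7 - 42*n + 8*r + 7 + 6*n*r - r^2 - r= -42*n - r^2 + r*(6*n + 7)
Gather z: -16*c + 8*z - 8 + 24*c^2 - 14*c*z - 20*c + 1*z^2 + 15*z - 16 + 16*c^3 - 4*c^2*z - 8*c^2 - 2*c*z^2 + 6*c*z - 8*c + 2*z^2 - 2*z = 16*c^3 + 16*c^2 - 44*c + z^2*(3 - 2*c) + z*(-4*c^2 - 8*c + 21) - 24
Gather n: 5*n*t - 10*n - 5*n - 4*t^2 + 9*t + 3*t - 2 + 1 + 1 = n*(5*t - 15) - 4*t^2 + 12*t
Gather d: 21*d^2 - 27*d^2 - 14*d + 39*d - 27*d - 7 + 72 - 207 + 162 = -6*d^2 - 2*d + 20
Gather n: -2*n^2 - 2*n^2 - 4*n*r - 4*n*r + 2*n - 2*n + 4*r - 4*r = -4*n^2 - 8*n*r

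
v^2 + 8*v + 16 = (v + 4)^2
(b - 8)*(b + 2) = b^2 - 6*b - 16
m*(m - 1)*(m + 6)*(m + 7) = m^4 + 12*m^3 + 29*m^2 - 42*m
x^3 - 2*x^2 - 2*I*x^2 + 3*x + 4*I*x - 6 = (x - 2)*(x - 3*I)*(x + I)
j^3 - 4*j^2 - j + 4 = (j - 4)*(j - 1)*(j + 1)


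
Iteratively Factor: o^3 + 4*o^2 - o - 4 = (o + 4)*(o^2 - 1) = (o + 1)*(o + 4)*(o - 1)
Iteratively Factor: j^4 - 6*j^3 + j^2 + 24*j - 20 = (j - 1)*(j^3 - 5*j^2 - 4*j + 20) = (j - 2)*(j - 1)*(j^2 - 3*j - 10) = (j - 5)*(j - 2)*(j - 1)*(j + 2)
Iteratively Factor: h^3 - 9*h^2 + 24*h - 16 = (h - 1)*(h^2 - 8*h + 16) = (h - 4)*(h - 1)*(h - 4)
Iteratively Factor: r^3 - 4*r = (r + 2)*(r^2 - 2*r) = r*(r + 2)*(r - 2)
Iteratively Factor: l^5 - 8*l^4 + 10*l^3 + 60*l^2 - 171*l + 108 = (l - 3)*(l^4 - 5*l^3 - 5*l^2 + 45*l - 36) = (l - 3)*(l + 3)*(l^3 - 8*l^2 + 19*l - 12) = (l - 3)^2*(l + 3)*(l^2 - 5*l + 4) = (l - 4)*(l - 3)^2*(l + 3)*(l - 1)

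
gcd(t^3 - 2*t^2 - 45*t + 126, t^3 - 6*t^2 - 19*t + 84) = t - 3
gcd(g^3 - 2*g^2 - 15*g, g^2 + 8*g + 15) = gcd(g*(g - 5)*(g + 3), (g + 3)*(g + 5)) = g + 3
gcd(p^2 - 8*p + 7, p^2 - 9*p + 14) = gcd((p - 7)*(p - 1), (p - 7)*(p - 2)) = p - 7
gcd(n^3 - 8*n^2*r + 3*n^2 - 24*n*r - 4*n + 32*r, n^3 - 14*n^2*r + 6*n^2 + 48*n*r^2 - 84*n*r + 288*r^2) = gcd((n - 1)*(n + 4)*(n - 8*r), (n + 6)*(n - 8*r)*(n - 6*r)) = -n + 8*r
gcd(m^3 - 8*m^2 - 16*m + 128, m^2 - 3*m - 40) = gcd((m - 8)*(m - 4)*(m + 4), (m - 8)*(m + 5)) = m - 8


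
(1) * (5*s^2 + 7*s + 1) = 5*s^2 + 7*s + 1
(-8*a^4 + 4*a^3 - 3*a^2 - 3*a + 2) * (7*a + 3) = -56*a^5 + 4*a^4 - 9*a^3 - 30*a^2 + 5*a + 6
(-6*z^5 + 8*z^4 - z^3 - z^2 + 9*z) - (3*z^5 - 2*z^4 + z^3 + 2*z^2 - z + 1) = -9*z^5 + 10*z^4 - 2*z^3 - 3*z^2 + 10*z - 1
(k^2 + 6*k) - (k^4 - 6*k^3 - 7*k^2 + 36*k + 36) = -k^4 + 6*k^3 + 8*k^2 - 30*k - 36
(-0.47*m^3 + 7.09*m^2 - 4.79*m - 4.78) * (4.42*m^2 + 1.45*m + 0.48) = -2.0774*m^5 + 30.6563*m^4 - 11.1169*m^3 - 24.6699*m^2 - 9.2302*m - 2.2944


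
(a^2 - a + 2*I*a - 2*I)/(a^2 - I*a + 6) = (a - 1)/(a - 3*I)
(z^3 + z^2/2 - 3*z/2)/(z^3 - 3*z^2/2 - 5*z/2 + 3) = z/(z - 2)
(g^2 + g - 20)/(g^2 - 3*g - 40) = (g - 4)/(g - 8)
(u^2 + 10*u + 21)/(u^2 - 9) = (u + 7)/(u - 3)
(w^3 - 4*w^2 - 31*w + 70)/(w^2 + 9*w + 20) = (w^2 - 9*w + 14)/(w + 4)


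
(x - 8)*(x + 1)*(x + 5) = x^3 - 2*x^2 - 43*x - 40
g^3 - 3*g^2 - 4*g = g*(g - 4)*(g + 1)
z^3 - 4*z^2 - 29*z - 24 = (z - 8)*(z + 1)*(z + 3)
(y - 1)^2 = y^2 - 2*y + 1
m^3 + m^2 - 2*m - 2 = (m + 1)*(m - sqrt(2))*(m + sqrt(2))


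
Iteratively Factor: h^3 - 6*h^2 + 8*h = (h)*(h^2 - 6*h + 8) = h*(h - 4)*(h - 2)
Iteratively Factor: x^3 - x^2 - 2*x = (x - 2)*(x^2 + x) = (x - 2)*(x + 1)*(x)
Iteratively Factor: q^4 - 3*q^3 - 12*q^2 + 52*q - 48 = (q - 3)*(q^3 - 12*q + 16) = (q - 3)*(q - 2)*(q^2 + 2*q - 8) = (q - 3)*(q - 2)*(q + 4)*(q - 2)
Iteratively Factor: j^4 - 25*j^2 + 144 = (j + 4)*(j^3 - 4*j^2 - 9*j + 36) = (j - 4)*(j + 4)*(j^2 - 9) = (j - 4)*(j + 3)*(j + 4)*(j - 3)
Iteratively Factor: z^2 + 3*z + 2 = (z + 1)*(z + 2)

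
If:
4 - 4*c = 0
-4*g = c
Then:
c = 1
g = -1/4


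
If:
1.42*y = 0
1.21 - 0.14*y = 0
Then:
No Solution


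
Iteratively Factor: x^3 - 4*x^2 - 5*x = (x - 5)*(x^2 + x) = x*(x - 5)*(x + 1)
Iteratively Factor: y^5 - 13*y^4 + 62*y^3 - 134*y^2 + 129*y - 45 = (y - 3)*(y^4 - 10*y^3 + 32*y^2 - 38*y + 15) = (y - 5)*(y - 3)*(y^3 - 5*y^2 + 7*y - 3) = (y - 5)*(y - 3)^2*(y^2 - 2*y + 1) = (y - 5)*(y - 3)^2*(y - 1)*(y - 1)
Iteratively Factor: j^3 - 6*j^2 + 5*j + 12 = (j - 3)*(j^2 - 3*j - 4) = (j - 4)*(j - 3)*(j + 1)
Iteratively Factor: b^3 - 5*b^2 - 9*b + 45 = (b - 3)*(b^2 - 2*b - 15) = (b - 5)*(b - 3)*(b + 3)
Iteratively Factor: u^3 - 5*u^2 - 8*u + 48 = (u + 3)*(u^2 - 8*u + 16) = (u - 4)*(u + 3)*(u - 4)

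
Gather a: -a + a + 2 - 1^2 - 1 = 0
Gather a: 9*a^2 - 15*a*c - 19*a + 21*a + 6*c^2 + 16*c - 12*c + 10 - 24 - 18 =9*a^2 + a*(2 - 15*c) + 6*c^2 + 4*c - 32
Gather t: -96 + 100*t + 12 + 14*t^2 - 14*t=14*t^2 + 86*t - 84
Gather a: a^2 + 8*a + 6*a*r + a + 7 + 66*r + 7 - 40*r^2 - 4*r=a^2 + a*(6*r + 9) - 40*r^2 + 62*r + 14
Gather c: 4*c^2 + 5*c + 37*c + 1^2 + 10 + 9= 4*c^2 + 42*c + 20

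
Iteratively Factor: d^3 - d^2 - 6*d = (d - 3)*(d^2 + 2*d) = (d - 3)*(d + 2)*(d)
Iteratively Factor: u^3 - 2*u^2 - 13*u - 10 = (u + 2)*(u^2 - 4*u - 5) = (u - 5)*(u + 2)*(u + 1)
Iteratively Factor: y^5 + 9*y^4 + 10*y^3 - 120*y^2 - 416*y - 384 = (y + 2)*(y^4 + 7*y^3 - 4*y^2 - 112*y - 192) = (y + 2)*(y + 4)*(y^3 + 3*y^2 - 16*y - 48) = (y + 2)*(y + 3)*(y + 4)*(y^2 - 16) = (y + 2)*(y + 3)*(y + 4)^2*(y - 4)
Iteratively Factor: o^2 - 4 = (o + 2)*(o - 2)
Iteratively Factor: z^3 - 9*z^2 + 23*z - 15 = (z - 3)*(z^2 - 6*z + 5) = (z - 5)*(z - 3)*(z - 1)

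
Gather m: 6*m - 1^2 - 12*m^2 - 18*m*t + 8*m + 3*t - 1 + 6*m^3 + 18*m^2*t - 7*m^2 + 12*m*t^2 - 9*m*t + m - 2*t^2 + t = 6*m^3 + m^2*(18*t - 19) + m*(12*t^2 - 27*t + 15) - 2*t^2 + 4*t - 2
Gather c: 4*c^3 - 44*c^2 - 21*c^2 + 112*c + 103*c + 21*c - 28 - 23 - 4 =4*c^3 - 65*c^2 + 236*c - 55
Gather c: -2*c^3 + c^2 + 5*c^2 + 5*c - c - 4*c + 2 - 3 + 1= -2*c^3 + 6*c^2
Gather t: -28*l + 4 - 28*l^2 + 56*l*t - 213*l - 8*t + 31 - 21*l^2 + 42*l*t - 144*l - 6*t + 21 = -49*l^2 - 385*l + t*(98*l - 14) + 56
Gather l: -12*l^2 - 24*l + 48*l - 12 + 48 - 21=-12*l^2 + 24*l + 15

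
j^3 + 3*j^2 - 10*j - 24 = (j - 3)*(j + 2)*(j + 4)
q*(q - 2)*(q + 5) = q^3 + 3*q^2 - 10*q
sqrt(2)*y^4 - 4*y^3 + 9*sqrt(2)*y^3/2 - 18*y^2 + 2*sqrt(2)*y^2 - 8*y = y*(y + 4)*(y - 2*sqrt(2))*(sqrt(2)*y + sqrt(2)/2)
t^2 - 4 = (t - 2)*(t + 2)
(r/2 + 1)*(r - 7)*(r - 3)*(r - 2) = r^4/2 - 5*r^3 + 17*r^2/2 + 20*r - 42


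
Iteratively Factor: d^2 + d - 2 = (d + 2)*(d - 1)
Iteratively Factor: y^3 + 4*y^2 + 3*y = (y)*(y^2 + 4*y + 3) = y*(y + 3)*(y + 1)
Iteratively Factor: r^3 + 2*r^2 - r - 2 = (r + 1)*(r^2 + r - 2) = (r - 1)*(r + 1)*(r + 2)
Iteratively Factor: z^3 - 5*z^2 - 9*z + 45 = (z - 5)*(z^2 - 9) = (z - 5)*(z - 3)*(z + 3)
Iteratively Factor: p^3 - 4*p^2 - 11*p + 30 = (p - 2)*(p^2 - 2*p - 15) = (p - 2)*(p + 3)*(p - 5)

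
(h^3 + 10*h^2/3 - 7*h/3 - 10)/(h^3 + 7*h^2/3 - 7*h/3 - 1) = (3*h^2 + h - 10)/(3*h^2 - 2*h - 1)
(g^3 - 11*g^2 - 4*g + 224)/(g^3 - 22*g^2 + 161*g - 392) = (g + 4)/(g - 7)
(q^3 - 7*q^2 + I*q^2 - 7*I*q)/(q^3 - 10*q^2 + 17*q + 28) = q*(q + I)/(q^2 - 3*q - 4)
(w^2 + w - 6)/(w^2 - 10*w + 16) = (w + 3)/(w - 8)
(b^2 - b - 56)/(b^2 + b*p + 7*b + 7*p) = (b - 8)/(b + p)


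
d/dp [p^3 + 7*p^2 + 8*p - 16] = 3*p^2 + 14*p + 8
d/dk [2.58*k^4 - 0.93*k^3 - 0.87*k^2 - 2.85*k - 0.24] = 10.32*k^3 - 2.79*k^2 - 1.74*k - 2.85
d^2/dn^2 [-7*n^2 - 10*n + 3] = -14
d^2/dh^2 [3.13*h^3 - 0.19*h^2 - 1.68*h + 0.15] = 18.78*h - 0.38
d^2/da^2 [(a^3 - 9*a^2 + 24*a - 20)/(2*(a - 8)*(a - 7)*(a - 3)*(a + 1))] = (a^9 - 27*a^8 + 354*a^7 - 3438*a^6 + 26865*a^5 - 150915*a^4 + 555072*a^3 - 1255824*a^2 + 1593660*a - 892820)/(a^12 - 51*a^11 + 1116*a^10 - 13580*a^9 + 98958*a^8 - 425658*a^7 + 923156*a^6 - 123804*a^5 - 3417735*a^4 + 3865301*a^3 + 4765320*a^2 - 5673024*a - 4741632)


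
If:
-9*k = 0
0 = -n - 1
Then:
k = 0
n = -1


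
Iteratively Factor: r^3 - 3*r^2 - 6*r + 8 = (r - 1)*(r^2 - 2*r - 8) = (r - 4)*(r - 1)*(r + 2)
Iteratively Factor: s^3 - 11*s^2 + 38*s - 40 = (s - 2)*(s^2 - 9*s + 20) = (s - 5)*(s - 2)*(s - 4)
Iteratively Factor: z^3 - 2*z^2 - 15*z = (z)*(z^2 - 2*z - 15) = z*(z - 5)*(z + 3)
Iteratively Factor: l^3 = (l)*(l^2) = l^2*(l)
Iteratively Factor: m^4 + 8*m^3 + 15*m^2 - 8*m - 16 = (m + 1)*(m^3 + 7*m^2 + 8*m - 16) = (m + 1)*(m + 4)*(m^2 + 3*m - 4) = (m + 1)*(m + 4)^2*(m - 1)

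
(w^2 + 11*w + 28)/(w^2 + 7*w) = (w + 4)/w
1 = 1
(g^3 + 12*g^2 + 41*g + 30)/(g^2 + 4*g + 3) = (g^2 + 11*g + 30)/(g + 3)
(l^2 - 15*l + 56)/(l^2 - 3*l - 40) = (l - 7)/(l + 5)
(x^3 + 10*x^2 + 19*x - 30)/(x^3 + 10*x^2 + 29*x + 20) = (x^2 + 5*x - 6)/(x^2 + 5*x + 4)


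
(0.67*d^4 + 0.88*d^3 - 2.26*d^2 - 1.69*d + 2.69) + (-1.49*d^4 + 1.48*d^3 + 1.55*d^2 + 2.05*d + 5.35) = -0.82*d^4 + 2.36*d^3 - 0.71*d^2 + 0.36*d + 8.04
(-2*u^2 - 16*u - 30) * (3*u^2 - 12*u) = -6*u^4 - 24*u^3 + 102*u^2 + 360*u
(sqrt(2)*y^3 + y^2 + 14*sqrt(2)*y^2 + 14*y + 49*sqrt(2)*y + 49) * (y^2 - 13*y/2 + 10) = sqrt(2)*y^5 + y^4 + 15*sqrt(2)*y^4/2 - 32*sqrt(2)*y^3 + 15*y^3/2 - 357*sqrt(2)*y^2/2 - 32*y^2 - 357*y/2 + 490*sqrt(2)*y + 490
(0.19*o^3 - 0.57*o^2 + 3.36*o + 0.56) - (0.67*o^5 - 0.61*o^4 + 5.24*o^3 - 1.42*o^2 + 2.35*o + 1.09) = -0.67*o^5 + 0.61*o^4 - 5.05*o^3 + 0.85*o^2 + 1.01*o - 0.53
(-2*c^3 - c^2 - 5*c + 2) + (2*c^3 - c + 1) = -c^2 - 6*c + 3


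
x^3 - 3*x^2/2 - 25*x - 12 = (x - 6)*(x + 1/2)*(x + 4)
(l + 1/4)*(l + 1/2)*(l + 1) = l^3 + 7*l^2/4 + 7*l/8 + 1/8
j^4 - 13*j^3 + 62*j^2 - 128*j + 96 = (j - 4)^2*(j - 3)*(j - 2)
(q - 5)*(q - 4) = q^2 - 9*q + 20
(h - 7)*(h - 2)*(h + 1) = h^3 - 8*h^2 + 5*h + 14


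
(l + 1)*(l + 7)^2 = l^3 + 15*l^2 + 63*l + 49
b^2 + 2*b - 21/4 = (b - 3/2)*(b + 7/2)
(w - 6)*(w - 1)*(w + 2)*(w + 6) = w^4 + w^3 - 38*w^2 - 36*w + 72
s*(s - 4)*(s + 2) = s^3 - 2*s^2 - 8*s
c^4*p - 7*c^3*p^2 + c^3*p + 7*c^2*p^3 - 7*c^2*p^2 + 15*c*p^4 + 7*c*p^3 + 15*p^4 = (c - 5*p)*(c - 3*p)*(c + p)*(c*p + p)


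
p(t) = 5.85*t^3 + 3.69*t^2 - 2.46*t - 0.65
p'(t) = 17.55*t^2 + 7.38*t - 2.46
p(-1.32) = -4.43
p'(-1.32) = 18.38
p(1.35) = 17.15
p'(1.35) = 39.49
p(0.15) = -0.92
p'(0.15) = -0.96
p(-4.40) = -416.71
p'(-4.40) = 304.84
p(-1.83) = -19.64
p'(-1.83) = 42.81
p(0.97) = 5.77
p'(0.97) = 21.21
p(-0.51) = 0.79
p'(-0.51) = -1.66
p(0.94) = 5.16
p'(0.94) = 19.98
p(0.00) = -0.65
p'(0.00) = -2.46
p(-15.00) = -18877.25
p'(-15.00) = 3835.59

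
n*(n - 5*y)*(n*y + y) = n^3*y - 5*n^2*y^2 + n^2*y - 5*n*y^2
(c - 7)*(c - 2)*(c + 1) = c^3 - 8*c^2 + 5*c + 14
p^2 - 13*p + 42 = (p - 7)*(p - 6)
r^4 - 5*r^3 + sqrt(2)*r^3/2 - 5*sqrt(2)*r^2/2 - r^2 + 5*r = r*(r - 5)*(r - sqrt(2)/2)*(r + sqrt(2))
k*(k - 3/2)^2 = k^3 - 3*k^2 + 9*k/4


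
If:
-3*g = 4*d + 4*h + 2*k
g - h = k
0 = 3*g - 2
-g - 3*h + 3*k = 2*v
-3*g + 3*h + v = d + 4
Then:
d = -16/3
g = 2/3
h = 9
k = -25/3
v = -79/3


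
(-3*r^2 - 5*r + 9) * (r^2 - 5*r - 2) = -3*r^4 + 10*r^3 + 40*r^2 - 35*r - 18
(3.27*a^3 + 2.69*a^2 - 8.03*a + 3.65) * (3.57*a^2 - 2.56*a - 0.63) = 11.6739*a^5 + 1.2321*a^4 - 37.6136*a^3 + 31.8926*a^2 - 4.2851*a - 2.2995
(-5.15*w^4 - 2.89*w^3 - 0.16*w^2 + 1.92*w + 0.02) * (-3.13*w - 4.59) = 16.1195*w^5 + 32.6842*w^4 + 13.7659*w^3 - 5.2752*w^2 - 8.8754*w - 0.0918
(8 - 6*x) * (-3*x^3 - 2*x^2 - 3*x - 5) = 18*x^4 - 12*x^3 + 2*x^2 + 6*x - 40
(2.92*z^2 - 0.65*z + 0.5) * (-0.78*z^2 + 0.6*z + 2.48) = -2.2776*z^4 + 2.259*z^3 + 6.4616*z^2 - 1.312*z + 1.24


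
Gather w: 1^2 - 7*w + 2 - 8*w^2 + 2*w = -8*w^2 - 5*w + 3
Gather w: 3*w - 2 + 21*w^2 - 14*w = 21*w^2 - 11*w - 2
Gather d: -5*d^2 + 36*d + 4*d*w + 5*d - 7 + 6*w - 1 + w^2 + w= -5*d^2 + d*(4*w + 41) + w^2 + 7*w - 8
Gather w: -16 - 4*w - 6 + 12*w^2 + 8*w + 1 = 12*w^2 + 4*w - 21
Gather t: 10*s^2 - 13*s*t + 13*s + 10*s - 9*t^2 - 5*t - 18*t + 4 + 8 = 10*s^2 + 23*s - 9*t^2 + t*(-13*s - 23) + 12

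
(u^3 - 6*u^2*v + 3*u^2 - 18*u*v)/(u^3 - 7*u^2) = (u^2 - 6*u*v + 3*u - 18*v)/(u*(u - 7))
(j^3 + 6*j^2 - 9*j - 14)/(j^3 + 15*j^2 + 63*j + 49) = (j - 2)/(j + 7)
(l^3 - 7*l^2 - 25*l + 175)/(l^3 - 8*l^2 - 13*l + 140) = (l + 5)/(l + 4)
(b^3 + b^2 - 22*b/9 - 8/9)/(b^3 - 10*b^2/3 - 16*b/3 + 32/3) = (b + 1/3)/(b - 4)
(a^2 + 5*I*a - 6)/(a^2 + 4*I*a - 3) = (a + 2*I)/(a + I)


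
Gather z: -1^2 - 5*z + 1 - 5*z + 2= 2 - 10*z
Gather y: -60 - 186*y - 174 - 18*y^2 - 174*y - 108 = -18*y^2 - 360*y - 342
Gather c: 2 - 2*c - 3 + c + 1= -c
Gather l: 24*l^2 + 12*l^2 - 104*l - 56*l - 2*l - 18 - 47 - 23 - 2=36*l^2 - 162*l - 90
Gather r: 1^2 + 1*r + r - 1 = 2*r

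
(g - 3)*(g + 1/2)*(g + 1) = g^3 - 3*g^2/2 - 4*g - 3/2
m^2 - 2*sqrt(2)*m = m*(m - 2*sqrt(2))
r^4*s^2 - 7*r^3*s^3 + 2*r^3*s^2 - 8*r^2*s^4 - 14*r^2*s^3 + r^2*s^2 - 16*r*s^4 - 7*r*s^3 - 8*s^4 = (r - 8*s)*(r + s)*(r*s + s)^2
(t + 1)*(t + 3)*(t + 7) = t^3 + 11*t^2 + 31*t + 21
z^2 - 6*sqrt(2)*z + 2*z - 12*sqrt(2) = (z + 2)*(z - 6*sqrt(2))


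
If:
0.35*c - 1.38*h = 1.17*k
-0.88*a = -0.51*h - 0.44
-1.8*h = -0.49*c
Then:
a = 0.5 - 7.19163223140496*k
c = -45.5844155844156*k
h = -12.4090909090909*k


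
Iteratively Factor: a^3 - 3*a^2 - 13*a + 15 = (a + 3)*(a^2 - 6*a + 5) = (a - 5)*(a + 3)*(a - 1)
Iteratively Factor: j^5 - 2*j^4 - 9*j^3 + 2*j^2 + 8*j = (j + 1)*(j^4 - 3*j^3 - 6*j^2 + 8*j) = (j - 1)*(j + 1)*(j^3 - 2*j^2 - 8*j) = j*(j - 1)*(j + 1)*(j^2 - 2*j - 8) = j*(j - 4)*(j - 1)*(j + 1)*(j + 2)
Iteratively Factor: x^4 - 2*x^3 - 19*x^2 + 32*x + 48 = (x + 4)*(x^3 - 6*x^2 + 5*x + 12) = (x + 1)*(x + 4)*(x^2 - 7*x + 12) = (x - 3)*(x + 1)*(x + 4)*(x - 4)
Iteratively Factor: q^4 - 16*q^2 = (q)*(q^3 - 16*q) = q^2*(q^2 - 16) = q^2*(q + 4)*(q - 4)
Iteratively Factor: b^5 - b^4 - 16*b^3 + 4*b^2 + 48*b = (b - 2)*(b^4 + b^3 - 14*b^2 - 24*b) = (b - 4)*(b - 2)*(b^3 + 5*b^2 + 6*b) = b*(b - 4)*(b - 2)*(b^2 + 5*b + 6) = b*(b - 4)*(b - 2)*(b + 3)*(b + 2)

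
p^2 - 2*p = p*(p - 2)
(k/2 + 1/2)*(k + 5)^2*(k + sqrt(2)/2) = k^4/2 + sqrt(2)*k^3/4 + 11*k^3/2 + 11*sqrt(2)*k^2/4 + 35*k^2/2 + 35*sqrt(2)*k/4 + 25*k/2 + 25*sqrt(2)/4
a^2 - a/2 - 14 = (a - 4)*(a + 7/2)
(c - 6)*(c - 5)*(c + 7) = c^3 - 4*c^2 - 47*c + 210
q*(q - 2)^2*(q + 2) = q^4 - 2*q^3 - 4*q^2 + 8*q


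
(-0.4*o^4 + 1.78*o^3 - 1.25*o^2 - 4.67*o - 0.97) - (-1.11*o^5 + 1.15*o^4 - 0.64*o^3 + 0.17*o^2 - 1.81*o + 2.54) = 1.11*o^5 - 1.55*o^4 + 2.42*o^3 - 1.42*o^2 - 2.86*o - 3.51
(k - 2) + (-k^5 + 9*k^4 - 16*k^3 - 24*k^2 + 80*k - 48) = -k^5 + 9*k^4 - 16*k^3 - 24*k^2 + 81*k - 50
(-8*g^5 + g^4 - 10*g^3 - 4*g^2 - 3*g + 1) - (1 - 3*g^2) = -8*g^5 + g^4 - 10*g^3 - g^2 - 3*g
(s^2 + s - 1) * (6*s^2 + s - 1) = 6*s^4 + 7*s^3 - 6*s^2 - 2*s + 1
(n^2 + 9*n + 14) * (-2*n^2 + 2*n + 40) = -2*n^4 - 16*n^3 + 30*n^2 + 388*n + 560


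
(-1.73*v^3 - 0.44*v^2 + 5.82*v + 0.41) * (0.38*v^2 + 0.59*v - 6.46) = -0.6574*v^5 - 1.1879*v^4 + 13.1278*v^3 + 6.432*v^2 - 37.3553*v - 2.6486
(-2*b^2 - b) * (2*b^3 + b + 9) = -4*b^5 - 2*b^4 - 2*b^3 - 19*b^2 - 9*b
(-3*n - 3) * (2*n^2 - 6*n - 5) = -6*n^3 + 12*n^2 + 33*n + 15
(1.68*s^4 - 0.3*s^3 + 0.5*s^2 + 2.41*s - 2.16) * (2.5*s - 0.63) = 4.2*s^5 - 1.8084*s^4 + 1.439*s^3 + 5.71*s^2 - 6.9183*s + 1.3608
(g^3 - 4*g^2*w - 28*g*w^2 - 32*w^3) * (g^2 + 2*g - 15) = g^5 - 4*g^4*w + 2*g^4 - 28*g^3*w^2 - 8*g^3*w - 15*g^3 - 32*g^2*w^3 - 56*g^2*w^2 + 60*g^2*w - 64*g*w^3 + 420*g*w^2 + 480*w^3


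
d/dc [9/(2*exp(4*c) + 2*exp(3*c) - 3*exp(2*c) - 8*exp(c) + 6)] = (-72*exp(3*c) - 54*exp(2*c) + 54*exp(c) + 72)*exp(c)/(2*exp(4*c) + 2*exp(3*c) - 3*exp(2*c) - 8*exp(c) + 6)^2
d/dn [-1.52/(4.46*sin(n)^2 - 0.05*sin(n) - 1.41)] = (13.5584*sin(n) - 0.076)*cos(n)/(-4.46*sin(n)^2 + 0.05*sin(n) + 1.41)^2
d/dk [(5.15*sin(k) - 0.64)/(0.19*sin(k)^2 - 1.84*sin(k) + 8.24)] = (-0.9785*sin(k)^2 + 0.2432*sin(k) + 41.2584)*cos(k)/(0.0361*sin(k)^4 - 0.6992*sin(k)^3 + 6.5168*sin(k)^2 - 30.3232*sin(k) + 67.8976)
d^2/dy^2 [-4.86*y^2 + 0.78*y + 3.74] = -9.72000000000000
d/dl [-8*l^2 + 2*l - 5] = 2 - 16*l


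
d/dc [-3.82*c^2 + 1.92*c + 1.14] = 1.92 - 7.64*c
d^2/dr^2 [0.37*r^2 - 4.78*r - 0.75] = 0.740000000000000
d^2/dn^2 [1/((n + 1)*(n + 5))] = 2*((n + 1)^2 + (n + 1)*(n + 5) + (n + 5)^2)/((n + 1)^3*(n + 5)^3)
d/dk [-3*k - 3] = -3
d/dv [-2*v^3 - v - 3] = -6*v^2 - 1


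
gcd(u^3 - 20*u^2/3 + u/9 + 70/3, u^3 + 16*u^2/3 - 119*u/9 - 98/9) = u - 7/3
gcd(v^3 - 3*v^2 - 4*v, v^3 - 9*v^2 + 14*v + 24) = v^2 - 3*v - 4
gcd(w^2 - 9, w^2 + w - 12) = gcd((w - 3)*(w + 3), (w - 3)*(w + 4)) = w - 3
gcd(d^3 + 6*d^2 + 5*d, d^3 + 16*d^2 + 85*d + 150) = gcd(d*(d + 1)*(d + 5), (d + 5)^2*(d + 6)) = d + 5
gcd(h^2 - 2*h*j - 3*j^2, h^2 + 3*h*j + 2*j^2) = h + j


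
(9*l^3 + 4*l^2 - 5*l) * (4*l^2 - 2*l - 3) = 36*l^5 - 2*l^4 - 55*l^3 - 2*l^2 + 15*l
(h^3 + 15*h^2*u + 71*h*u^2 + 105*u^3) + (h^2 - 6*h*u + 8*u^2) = h^3 + 15*h^2*u + h^2 + 71*h*u^2 - 6*h*u + 105*u^3 + 8*u^2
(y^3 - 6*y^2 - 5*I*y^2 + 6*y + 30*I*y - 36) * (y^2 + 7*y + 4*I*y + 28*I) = y^5 + y^4 - I*y^4 - 16*y^3 - I*y^3 + 26*y^2 + 66*I*y^2 - 1092*y + 24*I*y - 1008*I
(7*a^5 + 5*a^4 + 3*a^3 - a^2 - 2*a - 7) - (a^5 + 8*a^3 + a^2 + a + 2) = 6*a^5 + 5*a^4 - 5*a^3 - 2*a^2 - 3*a - 9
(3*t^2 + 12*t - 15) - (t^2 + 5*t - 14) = 2*t^2 + 7*t - 1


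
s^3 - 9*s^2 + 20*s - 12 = (s - 6)*(s - 2)*(s - 1)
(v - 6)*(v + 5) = v^2 - v - 30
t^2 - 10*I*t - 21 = (t - 7*I)*(t - 3*I)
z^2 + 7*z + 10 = (z + 2)*(z + 5)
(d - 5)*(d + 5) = d^2 - 25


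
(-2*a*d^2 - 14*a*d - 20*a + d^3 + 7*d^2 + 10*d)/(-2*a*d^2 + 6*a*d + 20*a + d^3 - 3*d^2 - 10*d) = (d + 5)/(d - 5)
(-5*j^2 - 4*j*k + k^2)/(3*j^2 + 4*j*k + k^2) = (-5*j + k)/(3*j + k)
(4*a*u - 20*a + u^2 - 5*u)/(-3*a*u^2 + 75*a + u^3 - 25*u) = (4*a + u)/(-3*a*u - 15*a + u^2 + 5*u)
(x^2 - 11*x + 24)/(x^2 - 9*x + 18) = (x - 8)/(x - 6)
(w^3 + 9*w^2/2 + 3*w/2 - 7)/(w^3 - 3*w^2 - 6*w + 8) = (w + 7/2)/(w - 4)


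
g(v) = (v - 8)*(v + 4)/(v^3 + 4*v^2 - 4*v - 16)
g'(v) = (v - 8)*(v + 4)*(-3*v^2 - 8*v + 4)/(v^3 + 4*v^2 - 4*v - 16)^2 + (v - 8)/(v^3 + 4*v^2 - 4*v - 16) + (v + 4)/(v^3 + 4*v^2 - 4*v - 16)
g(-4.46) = -0.78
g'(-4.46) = -0.38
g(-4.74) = -0.69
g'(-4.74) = -0.30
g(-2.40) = -5.91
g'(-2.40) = -15.55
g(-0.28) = 2.11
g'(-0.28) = -0.56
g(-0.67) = 2.44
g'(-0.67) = -1.20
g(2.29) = -4.59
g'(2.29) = 17.70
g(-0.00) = 2.00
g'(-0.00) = -0.25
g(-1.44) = 4.90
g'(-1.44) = -7.85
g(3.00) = -1.00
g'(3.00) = 1.40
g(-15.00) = -0.10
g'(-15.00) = -0.00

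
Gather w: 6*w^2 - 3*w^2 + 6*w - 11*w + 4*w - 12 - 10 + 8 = 3*w^2 - w - 14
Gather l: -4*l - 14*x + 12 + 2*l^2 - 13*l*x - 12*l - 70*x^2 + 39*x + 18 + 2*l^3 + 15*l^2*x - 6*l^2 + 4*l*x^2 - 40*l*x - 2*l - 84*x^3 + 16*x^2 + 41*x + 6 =2*l^3 + l^2*(15*x - 4) + l*(4*x^2 - 53*x - 18) - 84*x^3 - 54*x^2 + 66*x + 36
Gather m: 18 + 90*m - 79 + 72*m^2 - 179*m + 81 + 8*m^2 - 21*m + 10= 80*m^2 - 110*m + 30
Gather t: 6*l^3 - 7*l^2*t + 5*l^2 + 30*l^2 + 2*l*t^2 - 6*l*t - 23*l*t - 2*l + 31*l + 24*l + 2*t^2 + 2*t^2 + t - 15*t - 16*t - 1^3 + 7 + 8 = 6*l^3 + 35*l^2 + 53*l + t^2*(2*l + 4) + t*(-7*l^2 - 29*l - 30) + 14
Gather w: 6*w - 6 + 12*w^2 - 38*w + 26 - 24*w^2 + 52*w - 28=-12*w^2 + 20*w - 8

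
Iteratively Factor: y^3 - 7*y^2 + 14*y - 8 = (y - 1)*(y^2 - 6*y + 8) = (y - 4)*(y - 1)*(y - 2)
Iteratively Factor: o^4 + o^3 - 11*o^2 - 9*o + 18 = (o - 1)*(o^3 + 2*o^2 - 9*o - 18) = (o - 1)*(o + 2)*(o^2 - 9) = (o - 1)*(o + 2)*(o + 3)*(o - 3)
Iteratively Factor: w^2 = (w)*(w)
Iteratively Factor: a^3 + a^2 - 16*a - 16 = (a + 4)*(a^2 - 3*a - 4) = (a - 4)*(a + 4)*(a + 1)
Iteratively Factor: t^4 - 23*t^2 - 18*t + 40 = (t + 2)*(t^3 - 2*t^2 - 19*t + 20) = (t + 2)*(t + 4)*(t^2 - 6*t + 5) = (t - 5)*(t + 2)*(t + 4)*(t - 1)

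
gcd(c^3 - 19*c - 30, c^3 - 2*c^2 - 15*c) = c^2 - 2*c - 15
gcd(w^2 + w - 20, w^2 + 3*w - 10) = w + 5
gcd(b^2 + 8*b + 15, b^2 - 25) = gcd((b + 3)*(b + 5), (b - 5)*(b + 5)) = b + 5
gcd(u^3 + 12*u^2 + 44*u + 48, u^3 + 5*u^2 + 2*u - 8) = u^2 + 6*u + 8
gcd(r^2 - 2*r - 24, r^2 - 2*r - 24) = r^2 - 2*r - 24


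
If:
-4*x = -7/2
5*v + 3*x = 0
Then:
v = -21/40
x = 7/8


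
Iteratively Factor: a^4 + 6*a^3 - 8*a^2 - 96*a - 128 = (a - 4)*(a^3 + 10*a^2 + 32*a + 32) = (a - 4)*(a + 4)*(a^2 + 6*a + 8) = (a - 4)*(a + 2)*(a + 4)*(a + 4)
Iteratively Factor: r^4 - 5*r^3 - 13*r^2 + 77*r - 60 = (r - 3)*(r^3 - 2*r^2 - 19*r + 20) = (r - 3)*(r - 1)*(r^2 - r - 20) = (r - 5)*(r - 3)*(r - 1)*(r + 4)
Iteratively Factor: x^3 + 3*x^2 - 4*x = (x)*(x^2 + 3*x - 4) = x*(x + 4)*(x - 1)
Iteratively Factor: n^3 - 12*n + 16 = (n + 4)*(n^2 - 4*n + 4) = (n - 2)*(n + 4)*(n - 2)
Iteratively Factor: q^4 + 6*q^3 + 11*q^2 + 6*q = (q)*(q^3 + 6*q^2 + 11*q + 6) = q*(q + 2)*(q^2 + 4*q + 3) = q*(q + 1)*(q + 2)*(q + 3)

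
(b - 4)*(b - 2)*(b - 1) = b^3 - 7*b^2 + 14*b - 8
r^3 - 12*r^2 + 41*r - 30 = (r - 6)*(r - 5)*(r - 1)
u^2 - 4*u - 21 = (u - 7)*(u + 3)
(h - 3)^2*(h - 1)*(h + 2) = h^4 - 5*h^3 + h^2 + 21*h - 18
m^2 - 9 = (m - 3)*(m + 3)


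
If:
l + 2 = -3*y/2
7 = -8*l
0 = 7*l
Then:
No Solution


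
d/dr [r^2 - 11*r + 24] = 2*r - 11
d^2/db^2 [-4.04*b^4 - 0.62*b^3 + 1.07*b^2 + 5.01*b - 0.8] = -48.48*b^2 - 3.72*b + 2.14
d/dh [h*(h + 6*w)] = 2*h + 6*w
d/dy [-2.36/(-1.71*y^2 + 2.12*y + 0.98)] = (5.0032 - 8.0712*y)/(-1.71*y^2 + 2.12*y + 0.98)^2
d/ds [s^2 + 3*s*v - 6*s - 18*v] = 2*s + 3*v - 6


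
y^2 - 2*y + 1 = (y - 1)^2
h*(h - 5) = h^2 - 5*h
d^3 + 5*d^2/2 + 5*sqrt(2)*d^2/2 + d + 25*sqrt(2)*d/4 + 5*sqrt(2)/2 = (d + 1/2)*(d + 2)*(d + 5*sqrt(2)/2)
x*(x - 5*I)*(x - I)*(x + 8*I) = x^4 + 2*I*x^3 + 43*x^2 - 40*I*x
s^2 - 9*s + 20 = (s - 5)*(s - 4)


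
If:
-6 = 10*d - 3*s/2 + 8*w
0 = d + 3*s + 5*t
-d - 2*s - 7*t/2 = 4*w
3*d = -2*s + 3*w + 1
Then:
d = -820/1783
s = 2300/1783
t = -1216/1783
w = 119/1783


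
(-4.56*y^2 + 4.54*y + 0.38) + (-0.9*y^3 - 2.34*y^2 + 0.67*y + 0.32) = -0.9*y^3 - 6.9*y^2 + 5.21*y + 0.7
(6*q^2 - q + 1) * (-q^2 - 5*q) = -6*q^4 - 29*q^3 + 4*q^2 - 5*q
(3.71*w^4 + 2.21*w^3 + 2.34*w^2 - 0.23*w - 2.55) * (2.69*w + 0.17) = 9.9799*w^5 + 6.5756*w^4 + 6.6703*w^3 - 0.2209*w^2 - 6.8986*w - 0.4335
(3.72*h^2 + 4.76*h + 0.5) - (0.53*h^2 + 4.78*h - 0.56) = 3.19*h^2 - 0.0200000000000005*h + 1.06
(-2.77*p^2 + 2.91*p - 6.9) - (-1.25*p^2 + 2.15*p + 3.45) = -1.52*p^2 + 0.76*p - 10.35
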